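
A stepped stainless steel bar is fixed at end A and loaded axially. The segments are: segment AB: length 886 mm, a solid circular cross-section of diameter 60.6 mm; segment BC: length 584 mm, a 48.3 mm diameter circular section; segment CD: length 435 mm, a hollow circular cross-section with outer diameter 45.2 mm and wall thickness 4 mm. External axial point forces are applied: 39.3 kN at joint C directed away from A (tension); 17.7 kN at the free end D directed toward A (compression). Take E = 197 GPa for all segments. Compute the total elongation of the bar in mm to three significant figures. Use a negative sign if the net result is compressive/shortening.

-0.00686 mm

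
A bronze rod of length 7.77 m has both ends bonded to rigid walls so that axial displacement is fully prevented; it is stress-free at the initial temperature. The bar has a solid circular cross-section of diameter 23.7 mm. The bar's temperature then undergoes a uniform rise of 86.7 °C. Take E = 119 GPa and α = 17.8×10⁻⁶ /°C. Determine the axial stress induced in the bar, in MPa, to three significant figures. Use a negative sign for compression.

-184 MPa

Free thermal expansion αLΔT = 17.8e-6 · 7770 · 86.7 = 11.99 mm.
The walls impose strain ε = −(11.99)/7770 = -1.5433e-03; σ = Eε = 119000 · -1.5433e-03 = -183.6 MPa.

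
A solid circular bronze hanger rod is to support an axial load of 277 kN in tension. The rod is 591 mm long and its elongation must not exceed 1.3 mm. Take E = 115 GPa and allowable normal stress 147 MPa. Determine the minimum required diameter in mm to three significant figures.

49.0 mm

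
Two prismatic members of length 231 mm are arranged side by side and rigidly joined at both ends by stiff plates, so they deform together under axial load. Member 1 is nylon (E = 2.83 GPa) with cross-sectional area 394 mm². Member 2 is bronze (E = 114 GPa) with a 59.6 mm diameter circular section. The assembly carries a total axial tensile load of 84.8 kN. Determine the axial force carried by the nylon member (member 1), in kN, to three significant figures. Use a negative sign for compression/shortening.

0.296 kN

A_2 = 2790 mm².
Equal strain + equilibrium ⇒ each member carries load in proportion to AE: A₁E₁ = 1115000 N, A₂E₂ = 318000000 N, ΣAE = 319200000 N.
F₁ = P·A₁E₁/ΣAE = 84800·1115000/319200000 = 296.3 N.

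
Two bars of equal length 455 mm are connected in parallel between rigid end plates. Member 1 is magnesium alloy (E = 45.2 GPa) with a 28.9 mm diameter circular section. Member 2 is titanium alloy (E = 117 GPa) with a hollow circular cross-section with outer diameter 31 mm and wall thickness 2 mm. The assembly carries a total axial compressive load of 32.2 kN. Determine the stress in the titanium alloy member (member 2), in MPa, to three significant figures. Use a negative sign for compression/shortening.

A_1 = 656 mm².
A_2 = 182.2 mm².
Equal strain + equilibrium ⇒ each member carries load in proportion to AE: A₁E₁ = 29650000 N, A₂E₂ = 21320000 N, ΣAE = 50970000 N.
σ₂ = P·E₂/ΣAE = -32200·117000/50970000 = -73.92 MPa.

-73.9 MPa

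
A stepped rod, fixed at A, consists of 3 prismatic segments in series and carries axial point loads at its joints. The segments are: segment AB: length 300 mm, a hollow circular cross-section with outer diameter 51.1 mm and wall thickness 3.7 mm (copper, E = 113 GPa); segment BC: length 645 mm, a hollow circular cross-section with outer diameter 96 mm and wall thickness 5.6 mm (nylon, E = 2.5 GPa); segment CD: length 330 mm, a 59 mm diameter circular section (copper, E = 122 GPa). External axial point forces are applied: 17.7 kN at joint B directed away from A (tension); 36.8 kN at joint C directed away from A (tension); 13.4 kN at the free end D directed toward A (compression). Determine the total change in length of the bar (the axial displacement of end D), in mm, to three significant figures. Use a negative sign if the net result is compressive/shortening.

Internal axial forces (sectioning from the free end, tension +): N_CD = -13.4 kN, N_BC = 23.4 kN, N_AB = 41.1 kN.
A_AB = 551 mm².
A_BC = 1590 mm².
A_CD = 2734 mm².
δ_AB = 41100·300/(551·113000) = 0.198 mm
δ_BC = 23400·645/(1590·2500) = 3.796 mm
δ_CD = -13400·330/(2734·122000) = -0.01326 mm
δ = Σδ_i = 3.981 mm.

3.98 mm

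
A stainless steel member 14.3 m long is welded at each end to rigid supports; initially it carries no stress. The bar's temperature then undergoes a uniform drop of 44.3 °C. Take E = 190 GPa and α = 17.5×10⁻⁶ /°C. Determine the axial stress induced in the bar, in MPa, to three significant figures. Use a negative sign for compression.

147 MPa

Free thermal expansion αLΔT = 17.5e-6 · 14300 · -44.3 = -11.09 mm.
The walls impose strain ε = −(-11.09)/14300 = 7.7525e-04; σ = Eε = 190000 · 7.7525e-04 = 147.3 MPa.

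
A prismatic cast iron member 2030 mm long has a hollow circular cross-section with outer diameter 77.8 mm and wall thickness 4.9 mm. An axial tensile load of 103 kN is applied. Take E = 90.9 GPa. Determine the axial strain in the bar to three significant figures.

0.00101

A = 1122 mm².
σ = N/A = 91.78 MPa; ε = σ/E = 91.78/90900 = 1.010e-03.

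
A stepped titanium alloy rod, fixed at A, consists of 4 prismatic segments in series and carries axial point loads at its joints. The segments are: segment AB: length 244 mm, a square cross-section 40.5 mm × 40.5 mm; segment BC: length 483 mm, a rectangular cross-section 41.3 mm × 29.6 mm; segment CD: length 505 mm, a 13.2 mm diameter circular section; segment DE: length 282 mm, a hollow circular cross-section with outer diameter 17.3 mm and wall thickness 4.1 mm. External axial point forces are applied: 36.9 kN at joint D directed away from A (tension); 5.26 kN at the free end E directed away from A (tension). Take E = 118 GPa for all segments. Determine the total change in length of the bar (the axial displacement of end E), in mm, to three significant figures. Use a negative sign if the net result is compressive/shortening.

Internal axial forces (sectioning from the free end, tension +): N_DE = 5.26 kN, N_CD = 42.16 kN, N_BC = 42.16 kN, N_AB = 42.16 kN.
A_AB = 1640 mm².
A_BC = 1222 mm².
A_CD = 136.8 mm².
A_DE = 170 mm².
δ_AB = 42160·244/(1640·118000) = 0.05315 mm
δ_BC = 42160·483/(1222·118000) = 0.1412 mm
δ_CD = 42160·505/(136.8·118000) = 1.318 mm
δ_DE = 5260·282/(170·118000) = 0.07393 mm
δ = Σδ_i = 1.587 mm.

1.59 mm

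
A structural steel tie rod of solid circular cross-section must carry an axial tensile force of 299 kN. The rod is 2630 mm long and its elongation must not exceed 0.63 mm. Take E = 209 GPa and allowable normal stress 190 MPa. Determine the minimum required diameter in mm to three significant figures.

Required area A ≥ P/σ_allow = 299000/190 = 1574 mm².
For a solid circular section, d ≥ √(4A/π) = 44.76 mm.
Elongation limit: A ≥ PL/(Eδ_allow) = 299000·2630/(209000·0.63) = 5972 mm² ⇒ d ≥ 87.2 mm.
The elongation limit governs.

87.2 mm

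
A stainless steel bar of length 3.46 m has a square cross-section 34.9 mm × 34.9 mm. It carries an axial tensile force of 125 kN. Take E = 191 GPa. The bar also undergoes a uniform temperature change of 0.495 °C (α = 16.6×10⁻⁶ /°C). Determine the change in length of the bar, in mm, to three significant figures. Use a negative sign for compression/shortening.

1.89 mm

A = 1218 mm².
δ_mech = NL/(AE) = 125000·3460/(1218·191000) = 1.859 mm.
δ_thermal = αLΔT = 16.6e-6·3460·0.495 = 0.02843 mm.
δ = δ_mech + δ_thermal = 1.888 mm.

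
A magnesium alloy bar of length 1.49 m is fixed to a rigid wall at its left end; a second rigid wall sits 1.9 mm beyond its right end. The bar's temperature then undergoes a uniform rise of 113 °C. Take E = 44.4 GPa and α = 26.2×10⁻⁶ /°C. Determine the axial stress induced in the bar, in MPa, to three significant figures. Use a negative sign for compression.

Free thermal expansion αLΔT = 26.2e-6 · 1490 · 113 = 4.411 mm.
The walls engage after the gap closes; constrained expansion = 4.411 − 1.9 = 2.511 mm.
The walls impose strain ε = −(2.511)/1490 = -1.6854e-03; σ = Eε = 44400 · -1.6854e-03 = -74.83 MPa.

-74.8 MPa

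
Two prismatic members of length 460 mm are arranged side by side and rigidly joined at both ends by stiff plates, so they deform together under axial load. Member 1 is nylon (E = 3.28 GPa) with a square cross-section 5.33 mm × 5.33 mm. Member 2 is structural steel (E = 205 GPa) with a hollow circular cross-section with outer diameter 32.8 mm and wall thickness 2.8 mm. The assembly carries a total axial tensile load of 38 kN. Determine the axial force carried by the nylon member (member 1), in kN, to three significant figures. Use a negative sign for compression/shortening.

0.0653 kN

A_1 = 28.41 mm².
A_2 = 263.9 mm².
Equal strain + equilibrium ⇒ each member carries load in proportion to AE: A₁E₁ = 93180 N, A₂E₂ = 54100000 N, ΣAE = 54190000 N.
F₁ = P·A₁E₁/ΣAE = 38000·93180/54190000 = 65.34 N.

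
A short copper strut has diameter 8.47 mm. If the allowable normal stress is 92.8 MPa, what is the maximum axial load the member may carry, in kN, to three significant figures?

A = 56.35 mm².
P_max = σ_allow · A = 92.8 · 56.35 = 5229 N = 5.229 kN.

5.23 kN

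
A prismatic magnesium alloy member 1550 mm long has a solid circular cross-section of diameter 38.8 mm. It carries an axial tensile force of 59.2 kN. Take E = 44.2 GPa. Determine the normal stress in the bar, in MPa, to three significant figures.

50.1 MPa

A = 1182 mm².
σ = N/A = 59200/1182 = 50.07 MPa.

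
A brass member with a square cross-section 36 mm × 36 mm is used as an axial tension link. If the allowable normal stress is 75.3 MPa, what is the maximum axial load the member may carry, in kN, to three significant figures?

A = 1296 mm².
P_max = σ_allow · A = 75.3 · 1296 = 97590 N = 97.59 kN.

97.6 kN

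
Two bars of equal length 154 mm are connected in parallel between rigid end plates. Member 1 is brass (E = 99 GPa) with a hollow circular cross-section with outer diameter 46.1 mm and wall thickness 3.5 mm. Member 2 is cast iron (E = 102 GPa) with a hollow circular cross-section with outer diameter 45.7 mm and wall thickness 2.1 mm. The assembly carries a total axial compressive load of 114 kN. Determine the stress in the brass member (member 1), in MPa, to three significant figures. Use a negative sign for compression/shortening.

-149 MPa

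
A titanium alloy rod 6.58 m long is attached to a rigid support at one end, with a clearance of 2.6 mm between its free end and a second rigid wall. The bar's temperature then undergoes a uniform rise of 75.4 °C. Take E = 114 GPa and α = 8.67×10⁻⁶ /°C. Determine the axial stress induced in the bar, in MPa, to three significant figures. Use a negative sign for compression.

-29.5 MPa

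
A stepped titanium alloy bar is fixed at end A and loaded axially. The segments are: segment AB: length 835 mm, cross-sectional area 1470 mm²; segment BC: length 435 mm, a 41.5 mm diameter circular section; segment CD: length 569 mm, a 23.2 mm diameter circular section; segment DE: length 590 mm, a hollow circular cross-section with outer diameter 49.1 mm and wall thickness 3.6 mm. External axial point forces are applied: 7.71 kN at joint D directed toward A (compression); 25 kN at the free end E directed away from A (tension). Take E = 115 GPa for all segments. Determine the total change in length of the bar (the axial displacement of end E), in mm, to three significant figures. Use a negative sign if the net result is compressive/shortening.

0.585 mm

Internal axial forces (sectioning from the free end, tension +): N_DE = 25 kN, N_CD = 17.29 kN, N_BC = 17.29 kN, N_AB = 17.29 kN.
A_BC = 1353 mm².
A_CD = 422.7 mm².
A_DE = 514.6 mm².
δ_AB = 17290·835/(1470·115000) = 0.0854 mm
δ_BC = 17290·435/(1353·115000) = 0.04835 mm
δ_CD = 17290·569/(422.7·115000) = 0.2024 mm
δ_DE = 25000·590/(514.6·115000) = 0.2492 mm
δ = Σδ_i = 0.5854 mm.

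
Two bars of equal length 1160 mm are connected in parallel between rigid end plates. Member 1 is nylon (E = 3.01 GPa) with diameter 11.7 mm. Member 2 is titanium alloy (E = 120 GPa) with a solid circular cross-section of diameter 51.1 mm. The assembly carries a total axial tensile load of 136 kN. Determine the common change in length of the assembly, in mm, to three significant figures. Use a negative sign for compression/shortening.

A_1 = 107.5 mm².
A_2 = 2051 mm².
Equal strain + equilibrium ⇒ each member carries load in proportion to AE: A₁E₁ = 323600 N, A₂E₂ = 246100000 N, ΣAE = 246400000 N.
δ = PL/ΣAE = 136000·1160/246400000 = 0.6402 mm.

0.640 mm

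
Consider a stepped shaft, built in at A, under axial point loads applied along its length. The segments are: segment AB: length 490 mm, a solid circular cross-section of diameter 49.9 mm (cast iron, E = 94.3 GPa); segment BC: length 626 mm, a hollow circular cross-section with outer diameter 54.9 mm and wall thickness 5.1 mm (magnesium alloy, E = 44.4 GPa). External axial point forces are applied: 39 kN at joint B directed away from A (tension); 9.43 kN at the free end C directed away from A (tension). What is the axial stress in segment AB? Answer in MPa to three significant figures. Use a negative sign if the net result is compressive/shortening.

24.8 MPa

Internal axial forces (sectioning from the free end, tension +): N_BC = 9.43 kN, N_AB = 48.43 kN.
A_AB = 1956 mm².
σ_AB = N_AB/A_AB = 48430/1956 = 24.76 MPa.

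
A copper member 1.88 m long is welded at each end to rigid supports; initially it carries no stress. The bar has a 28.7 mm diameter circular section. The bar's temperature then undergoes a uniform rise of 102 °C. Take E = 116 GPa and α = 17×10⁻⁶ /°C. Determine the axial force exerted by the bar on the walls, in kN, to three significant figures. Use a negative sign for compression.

Free thermal expansion αLΔT = 17e-6 · 1880 · 102 = 3.26 mm.
The walls impose strain ε = −(3.26)/1880 = -1.7340e-03; σ = Eε = 116000 · -1.7340e-03 = -201.1 MPa.
Wall reaction R = σ·A = -201.1·646.9 = -130100 N = -130.1 kN.

-130 kN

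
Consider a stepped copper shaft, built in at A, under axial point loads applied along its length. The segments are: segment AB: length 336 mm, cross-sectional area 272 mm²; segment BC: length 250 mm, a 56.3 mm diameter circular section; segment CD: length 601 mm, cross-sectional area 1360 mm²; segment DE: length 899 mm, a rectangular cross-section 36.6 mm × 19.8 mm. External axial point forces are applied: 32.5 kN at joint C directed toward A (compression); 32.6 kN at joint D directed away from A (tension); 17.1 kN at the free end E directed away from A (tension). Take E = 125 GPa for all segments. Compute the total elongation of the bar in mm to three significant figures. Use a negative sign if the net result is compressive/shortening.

0.529 mm

Internal axial forces (sectioning from the free end, tension +): N_DE = 17.1 kN, N_CD = 49.7 kN, N_BC = 17.2 kN, N_AB = 17.2 kN.
A_BC = 2489 mm².
A_DE = 724.7 mm².
δ_AB = 17200·336/(272·125000) = 0.17 mm
δ_BC = 17200·250/(2489·125000) = 0.01382 mm
δ_CD = 49700·601/(1360·125000) = 0.1757 mm
δ_DE = 17100·899/(724.7·125000) = 0.1697 mm
δ = Σδ_i = 0.5292 mm.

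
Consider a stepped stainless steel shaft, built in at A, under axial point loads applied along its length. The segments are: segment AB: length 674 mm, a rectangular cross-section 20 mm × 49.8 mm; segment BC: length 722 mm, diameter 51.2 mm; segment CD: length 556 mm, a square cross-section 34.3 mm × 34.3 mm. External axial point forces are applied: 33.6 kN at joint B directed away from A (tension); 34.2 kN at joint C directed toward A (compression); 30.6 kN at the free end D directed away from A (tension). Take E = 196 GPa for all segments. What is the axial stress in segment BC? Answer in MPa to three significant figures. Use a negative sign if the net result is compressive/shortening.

-1.75 MPa

Internal axial forces (sectioning from the free end, tension +): N_CD = 30.6 kN, N_BC = -3.6 kN, N_AB = 30 kN.
A_BC = 2059 mm².
σ_BC = N_BC/A_BC = -3600/2059 = -1.749 MPa.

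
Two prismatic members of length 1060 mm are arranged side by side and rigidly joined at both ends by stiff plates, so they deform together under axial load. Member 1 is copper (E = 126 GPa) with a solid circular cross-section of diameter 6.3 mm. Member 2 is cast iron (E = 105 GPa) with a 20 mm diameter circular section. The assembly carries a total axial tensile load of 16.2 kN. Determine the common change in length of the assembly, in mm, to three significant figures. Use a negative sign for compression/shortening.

A_1 = 31.17 mm².
A_2 = 314.2 mm².
Equal strain + equilibrium ⇒ each member carries load in proportion to AE: A₁E₁ = 3928000 N, A₂E₂ = 32990000 N, ΣAE = 36910000 N.
δ = PL/ΣAE = 16200·1060/36910000 = 0.4652 mm.

0.465 mm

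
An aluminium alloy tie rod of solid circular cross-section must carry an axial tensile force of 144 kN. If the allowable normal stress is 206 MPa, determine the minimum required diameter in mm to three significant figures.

Required area A ≥ P/σ_allow = 144000/206 = 699 mm².
For a solid circular section, d ≥ √(4A/π) = 29.83 mm.

29.8 mm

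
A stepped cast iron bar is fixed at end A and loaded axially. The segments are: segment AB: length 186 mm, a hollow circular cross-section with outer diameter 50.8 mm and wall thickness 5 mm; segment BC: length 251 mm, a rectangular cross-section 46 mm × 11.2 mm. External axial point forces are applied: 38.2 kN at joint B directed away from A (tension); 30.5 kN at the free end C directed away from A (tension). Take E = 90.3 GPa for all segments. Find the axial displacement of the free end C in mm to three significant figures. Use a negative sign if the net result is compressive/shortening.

0.361 mm

Internal axial forces (sectioning from the free end, tension +): N_BC = 30.5 kN, N_AB = 68.7 kN.
A_AB = 719.4 mm².
A_BC = 515.2 mm².
δ_AB = 68700·186/(719.4·90300) = 0.1967 mm
δ_BC = 30500·251/(515.2·90300) = 0.1646 mm
δ = Σδ_i = 0.3613 mm.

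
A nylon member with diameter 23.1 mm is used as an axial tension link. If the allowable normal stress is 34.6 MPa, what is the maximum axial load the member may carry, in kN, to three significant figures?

14.5 kN

A = 419.1 mm².
P_max = σ_allow · A = 34.6 · 419.1 = 14500 N = 14.5 kN.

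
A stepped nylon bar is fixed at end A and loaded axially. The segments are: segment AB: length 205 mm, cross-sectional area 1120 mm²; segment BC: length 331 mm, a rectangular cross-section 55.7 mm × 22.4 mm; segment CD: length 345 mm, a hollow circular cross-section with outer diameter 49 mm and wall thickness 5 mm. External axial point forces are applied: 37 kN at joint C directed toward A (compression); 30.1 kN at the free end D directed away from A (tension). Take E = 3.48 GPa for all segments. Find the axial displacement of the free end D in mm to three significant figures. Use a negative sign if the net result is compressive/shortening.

3.43 mm

Internal axial forces (sectioning from the free end, tension +): N_CD = 30.1 kN, N_BC = -6.9 kN, N_AB = -6.9 kN.
A_BC = 1248 mm².
A_CD = 691.2 mm².
δ_AB = -6900·205/(1120·3480) = -0.3629 mm
δ_BC = -6900·331/(1248·3480) = -0.526 mm
δ_CD = 30100·345/(691.2·3480) = 4.318 mm
δ = Σδ_i = 3.429 mm.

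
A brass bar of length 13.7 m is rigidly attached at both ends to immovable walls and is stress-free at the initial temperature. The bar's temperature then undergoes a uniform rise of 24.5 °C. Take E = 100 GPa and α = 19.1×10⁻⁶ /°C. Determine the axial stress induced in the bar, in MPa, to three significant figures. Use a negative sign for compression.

Free thermal expansion αLΔT = 19.1e-6 · 13700 · 24.5 = 6.411 mm.
The walls impose strain ε = −(6.411)/13700 = -4.6795e-04; σ = Eε = 100000 · -4.6795e-04 = -46.8 MPa.

-46.8 MPa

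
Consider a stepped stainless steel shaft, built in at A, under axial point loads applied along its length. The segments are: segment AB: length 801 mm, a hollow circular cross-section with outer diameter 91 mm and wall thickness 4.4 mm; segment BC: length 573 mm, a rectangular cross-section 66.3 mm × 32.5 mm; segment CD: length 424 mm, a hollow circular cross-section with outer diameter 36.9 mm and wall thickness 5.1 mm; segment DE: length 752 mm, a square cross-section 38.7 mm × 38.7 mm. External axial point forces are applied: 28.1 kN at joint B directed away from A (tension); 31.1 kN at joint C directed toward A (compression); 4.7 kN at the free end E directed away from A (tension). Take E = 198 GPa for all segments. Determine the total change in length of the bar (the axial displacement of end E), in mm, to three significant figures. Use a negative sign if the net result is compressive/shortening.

0.00196 mm

Internal axial forces (sectioning from the free end, tension +): N_DE = 4.7 kN, N_CD = 4.7 kN, N_BC = -26.4 kN, N_AB = 1.7 kN.
A_AB = 1197 mm².
A_BC = 2155 mm².
A_CD = 509.5 mm².
A_DE = 1498 mm².
δ_AB = 1700·801/(1197·198000) = 0.005745 mm
δ_BC = -26400·573/(2155·198000) = -0.03546 mm
δ_CD = 4700·424/(509.5·198000) = 0.01975 mm
δ_DE = 4700·752/(1498·198000) = 0.01192 mm
δ = Σδ_i = 0.001961 mm.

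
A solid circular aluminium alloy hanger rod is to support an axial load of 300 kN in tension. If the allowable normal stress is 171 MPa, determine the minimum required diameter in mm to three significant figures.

Required area A ≥ P/σ_allow = 300000/171 = 1754 mm².
For a solid circular section, d ≥ √(4A/π) = 47.26 mm.

47.3 mm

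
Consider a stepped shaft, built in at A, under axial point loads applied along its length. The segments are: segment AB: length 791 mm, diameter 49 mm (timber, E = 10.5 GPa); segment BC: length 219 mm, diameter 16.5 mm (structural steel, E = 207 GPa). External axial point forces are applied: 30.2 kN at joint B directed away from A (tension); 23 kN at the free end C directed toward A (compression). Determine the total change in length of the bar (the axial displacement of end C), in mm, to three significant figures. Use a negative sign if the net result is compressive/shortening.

0.174 mm

Internal axial forces (sectioning from the free end, tension +): N_BC = -23 kN, N_AB = 7.2 kN.
A_AB = 1886 mm².
A_BC = 213.8 mm².
δ_AB = 7200·791/(1886·10500) = 0.2876 mm
δ_BC = -23000·219/(213.8·207000) = -0.1138 mm
δ = Σδ_i = 0.1738 mm.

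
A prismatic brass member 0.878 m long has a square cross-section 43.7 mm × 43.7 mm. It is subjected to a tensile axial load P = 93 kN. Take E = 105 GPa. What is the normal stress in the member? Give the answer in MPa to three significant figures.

48.7 MPa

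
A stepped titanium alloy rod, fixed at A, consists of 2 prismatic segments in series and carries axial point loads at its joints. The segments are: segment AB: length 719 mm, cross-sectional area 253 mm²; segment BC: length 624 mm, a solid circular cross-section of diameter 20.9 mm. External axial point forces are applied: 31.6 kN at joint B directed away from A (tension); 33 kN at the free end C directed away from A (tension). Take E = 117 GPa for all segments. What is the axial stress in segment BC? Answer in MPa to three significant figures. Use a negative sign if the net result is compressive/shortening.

96.2 MPa

Internal axial forces (sectioning from the free end, tension +): N_BC = 33 kN, N_AB = 64.6 kN.
A_BC = 343.1 mm².
σ_BC = N_BC/A_BC = 33000/343.1 = 96.19 MPa.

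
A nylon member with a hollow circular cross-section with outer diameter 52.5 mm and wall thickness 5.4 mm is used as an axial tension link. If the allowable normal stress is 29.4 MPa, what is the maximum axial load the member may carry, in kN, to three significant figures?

A = 799 mm².
P_max = σ_allow · A = 29.4 · 799 = 23490 N = 23.49 kN.

23.5 kN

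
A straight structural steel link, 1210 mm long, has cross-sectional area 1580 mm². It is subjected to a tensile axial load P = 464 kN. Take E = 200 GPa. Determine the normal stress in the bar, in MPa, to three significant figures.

σ = N/A = 464000/1580 = 293.7 MPa.

294 MPa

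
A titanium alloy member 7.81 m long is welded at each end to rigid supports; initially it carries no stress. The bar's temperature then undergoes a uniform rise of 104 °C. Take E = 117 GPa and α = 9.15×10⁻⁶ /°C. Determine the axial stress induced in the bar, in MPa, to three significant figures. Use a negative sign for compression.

Free thermal expansion αLΔT = 9.15e-6 · 7810 · 104 = 7.432 mm.
The walls impose strain ε = −(7.432)/7810 = -9.5160e-04; σ = Eε = 117000 · -9.5160e-04 = -111.3 MPa.

-111 MPa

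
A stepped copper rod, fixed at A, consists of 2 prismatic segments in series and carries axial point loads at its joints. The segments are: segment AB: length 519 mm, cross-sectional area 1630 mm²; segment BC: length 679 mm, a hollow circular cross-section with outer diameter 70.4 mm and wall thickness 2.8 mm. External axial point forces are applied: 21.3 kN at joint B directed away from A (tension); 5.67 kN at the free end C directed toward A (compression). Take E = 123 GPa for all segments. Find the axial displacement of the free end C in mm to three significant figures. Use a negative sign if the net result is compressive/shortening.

-0.0122 mm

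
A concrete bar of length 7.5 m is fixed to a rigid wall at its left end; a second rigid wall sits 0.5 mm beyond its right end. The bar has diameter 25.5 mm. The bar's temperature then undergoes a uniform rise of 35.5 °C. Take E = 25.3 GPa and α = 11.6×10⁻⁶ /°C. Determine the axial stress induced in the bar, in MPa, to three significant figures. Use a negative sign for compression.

Free thermal expansion αLΔT = 11.6e-6 · 7500 · 35.5 = 3.088 mm.
The walls engage after the gap closes; constrained expansion = 3.088 − 0.5 = 2.588 mm.
The walls impose strain ε = −(2.588)/7500 = -3.4513e-04; σ = Eε = 25300 · -3.4513e-04 = -8.732 MPa.

-8.73 MPa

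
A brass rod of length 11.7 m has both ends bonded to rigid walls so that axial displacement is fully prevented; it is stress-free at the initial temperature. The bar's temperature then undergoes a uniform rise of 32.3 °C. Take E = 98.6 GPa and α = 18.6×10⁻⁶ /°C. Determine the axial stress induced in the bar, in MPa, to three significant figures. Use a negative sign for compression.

Free thermal expansion αLΔT = 18.6e-6 · 11700 · 32.3 = 7.029 mm.
The walls impose strain ε = −(7.029)/11700 = -6.0078e-04; σ = Eε = 98600 · -6.0078e-04 = -59.24 MPa.

-59.2 MPa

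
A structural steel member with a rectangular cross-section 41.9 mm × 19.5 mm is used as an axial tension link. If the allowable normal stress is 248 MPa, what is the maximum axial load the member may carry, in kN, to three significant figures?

203 kN

A = 817 mm².
P_max = σ_allow · A = 248 · 817 = 202600 N = 202.6 kN.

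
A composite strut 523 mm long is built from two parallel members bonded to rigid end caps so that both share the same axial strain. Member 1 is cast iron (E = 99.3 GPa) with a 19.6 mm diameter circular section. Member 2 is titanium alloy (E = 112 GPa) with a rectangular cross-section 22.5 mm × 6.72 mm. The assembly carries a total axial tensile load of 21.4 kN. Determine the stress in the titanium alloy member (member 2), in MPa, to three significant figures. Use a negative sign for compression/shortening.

A_1 = 301.7 mm².
A_2 = 151.2 mm².
Equal strain + equilibrium ⇒ each member carries load in proportion to AE: A₁E₁ = 29960000 N, A₂E₂ = 16930000 N, ΣAE = 46900000 N.
σ₂ = P·E₂/ΣAE = 21400·112000/46900000 = 51.11 MPa.

51.1 MPa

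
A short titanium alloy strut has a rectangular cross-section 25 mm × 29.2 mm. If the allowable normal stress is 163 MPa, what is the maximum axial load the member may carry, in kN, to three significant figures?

A = 730 mm².
P_max = σ_allow · A = 163 · 730 = 119000 N = 119 kN.

119 kN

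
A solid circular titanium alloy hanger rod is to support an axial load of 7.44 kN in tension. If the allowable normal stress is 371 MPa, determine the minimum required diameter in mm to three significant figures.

5.05 mm

Required area A ≥ P/σ_allow = 7440/371 = 20.05 mm².
For a solid circular section, d ≥ √(4A/π) = 5.053 mm.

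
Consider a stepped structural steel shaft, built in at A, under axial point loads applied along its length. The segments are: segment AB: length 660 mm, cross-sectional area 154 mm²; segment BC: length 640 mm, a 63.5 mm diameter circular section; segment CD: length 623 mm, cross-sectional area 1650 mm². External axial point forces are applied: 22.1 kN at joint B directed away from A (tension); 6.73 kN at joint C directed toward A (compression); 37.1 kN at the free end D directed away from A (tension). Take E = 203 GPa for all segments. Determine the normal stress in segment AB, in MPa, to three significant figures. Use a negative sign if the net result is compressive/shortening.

Internal axial forces (sectioning from the free end, tension +): N_CD = 37.1 kN, N_BC = 30.37 kN, N_AB = 52.47 kN.
σ_AB = N_AB/A_AB = 52470/154 = 340.7 MPa.

341 MPa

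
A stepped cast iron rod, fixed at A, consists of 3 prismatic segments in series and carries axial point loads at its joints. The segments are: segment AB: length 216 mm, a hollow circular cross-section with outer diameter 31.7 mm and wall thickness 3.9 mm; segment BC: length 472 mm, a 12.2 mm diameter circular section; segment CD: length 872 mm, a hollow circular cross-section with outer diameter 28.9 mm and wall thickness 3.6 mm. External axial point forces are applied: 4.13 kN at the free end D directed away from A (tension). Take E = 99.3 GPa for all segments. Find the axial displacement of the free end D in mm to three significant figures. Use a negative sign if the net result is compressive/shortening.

Internal axial forces (sectioning from the free end, tension +): N_CD = 4.13 kN, N_BC = 4.13 kN, N_AB = 4.13 kN.
A_AB = 340.6 mm².
A_BC = 116.9 mm².
A_CD = 286.1 mm².
δ_AB = 4130·216/(340.6·99300) = 0.02638 mm
δ_BC = 4130·472/(116.9·99300) = 0.1679 mm
δ_CD = 4130·872/(286.1·99300) = 0.1267 mm
δ = Σδ_i = 0.3211 mm.

0.321 mm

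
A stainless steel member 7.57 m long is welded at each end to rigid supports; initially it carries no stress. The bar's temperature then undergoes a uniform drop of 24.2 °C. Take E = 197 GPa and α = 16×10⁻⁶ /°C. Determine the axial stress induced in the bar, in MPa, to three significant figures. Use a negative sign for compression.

Free thermal expansion αLΔT = 16e-6 · 7570 · -24.2 = -2.931 mm.
The walls impose strain ε = −(-2.931)/7570 = 3.8720e-04; σ = Eε = 197000 · 3.8720e-04 = 76.28 MPa.

76.3 MPa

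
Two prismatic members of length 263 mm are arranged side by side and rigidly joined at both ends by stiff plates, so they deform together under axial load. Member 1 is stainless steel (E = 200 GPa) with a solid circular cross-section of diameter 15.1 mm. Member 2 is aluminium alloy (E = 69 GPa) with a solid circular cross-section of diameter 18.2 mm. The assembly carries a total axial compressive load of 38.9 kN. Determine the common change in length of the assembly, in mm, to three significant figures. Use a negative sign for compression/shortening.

A_1 = 179.1 mm².
A_2 = 260.2 mm².
Equal strain + equilibrium ⇒ each member carries load in proportion to AE: A₁E₁ = 35820000 N, A₂E₂ = 17950000 N, ΣAE = 53770000 N.
δ = PL/ΣAE = -38900·263/53770000 = -0.1903 mm.

-0.190 mm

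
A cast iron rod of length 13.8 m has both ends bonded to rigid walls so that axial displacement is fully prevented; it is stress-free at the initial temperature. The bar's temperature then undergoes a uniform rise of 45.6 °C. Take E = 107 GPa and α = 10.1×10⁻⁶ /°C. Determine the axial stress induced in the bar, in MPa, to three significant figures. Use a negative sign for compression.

Free thermal expansion αLΔT = 10.1e-6 · 13800 · 45.6 = 6.356 mm.
The walls impose strain ε = −(6.356)/13800 = -4.6056e-04; σ = Eε = 107000 · -4.6056e-04 = -49.28 MPa.

-49.3 MPa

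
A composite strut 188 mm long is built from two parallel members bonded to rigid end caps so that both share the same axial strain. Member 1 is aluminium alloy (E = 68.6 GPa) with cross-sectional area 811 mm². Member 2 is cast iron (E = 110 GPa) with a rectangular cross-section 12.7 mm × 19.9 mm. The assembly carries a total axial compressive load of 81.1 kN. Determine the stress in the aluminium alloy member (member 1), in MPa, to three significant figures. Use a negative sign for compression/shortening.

-66.7 MPa

A_2 = 252.7 mm².
Equal strain + equilibrium ⇒ each member carries load in proportion to AE: A₁E₁ = 55630000 N, A₂E₂ = 27800000 N, ΣAE = 83430000 N.
σ₁ = P·E₁/ΣAE = -81100·68600/83430000 = -66.68 MPa.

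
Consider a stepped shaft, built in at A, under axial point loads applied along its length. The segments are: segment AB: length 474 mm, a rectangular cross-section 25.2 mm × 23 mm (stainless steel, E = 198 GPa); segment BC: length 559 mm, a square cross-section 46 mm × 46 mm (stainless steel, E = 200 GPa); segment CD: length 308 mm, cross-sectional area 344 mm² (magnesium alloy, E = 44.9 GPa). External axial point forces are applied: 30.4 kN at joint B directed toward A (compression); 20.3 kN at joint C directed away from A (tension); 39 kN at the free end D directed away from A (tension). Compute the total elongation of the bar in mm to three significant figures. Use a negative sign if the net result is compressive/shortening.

Internal axial forces (sectioning from the free end, tension +): N_CD = 39 kN, N_BC = 59.3 kN, N_AB = 28.9 kN.
A_AB = 579.6 mm².
A_BC = 2116 mm².
δ_AB = 28900·474/(579.6·198000) = 0.1194 mm
δ_BC = 59300·559/(2116·200000) = 0.07833 mm
δ_CD = 39000·308/(344·44900) = 0.7777 mm
δ = Σδ_i = 0.9754 mm.

0.975 mm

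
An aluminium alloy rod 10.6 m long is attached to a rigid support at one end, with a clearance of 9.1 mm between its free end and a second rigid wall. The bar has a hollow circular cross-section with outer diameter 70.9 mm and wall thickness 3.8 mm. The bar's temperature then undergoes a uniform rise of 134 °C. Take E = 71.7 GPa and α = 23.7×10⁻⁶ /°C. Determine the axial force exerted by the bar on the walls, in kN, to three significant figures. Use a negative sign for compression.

-133 kN

Free thermal expansion αLΔT = 23.7e-6 · 10600 · 134 = 33.66 mm.
The walls engage after the gap closes; constrained expansion = 33.66 − 9.1 = 24.56 mm.
The walls impose strain ε = −(24.56)/10600 = -2.3173e-03; σ = Eε = 71700 · -2.3173e-03 = -166.2 MPa.
Wall reaction R = σ·A = -166.2·801 = -133100 N = -133.1 kN.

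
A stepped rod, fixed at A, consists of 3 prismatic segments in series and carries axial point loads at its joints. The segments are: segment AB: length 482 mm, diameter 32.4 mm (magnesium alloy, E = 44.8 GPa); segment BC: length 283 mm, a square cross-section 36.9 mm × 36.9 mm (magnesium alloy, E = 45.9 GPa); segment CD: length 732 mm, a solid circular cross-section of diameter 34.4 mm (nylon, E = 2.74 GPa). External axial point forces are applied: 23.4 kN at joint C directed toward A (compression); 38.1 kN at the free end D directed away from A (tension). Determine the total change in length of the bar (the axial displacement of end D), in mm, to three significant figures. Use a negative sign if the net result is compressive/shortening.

11.2 mm

Internal axial forces (sectioning from the free end, tension +): N_CD = 38.1 kN, N_BC = 14.7 kN, N_AB = 14.7 kN.
A_AB = 824.5 mm².
A_BC = 1362 mm².
A_CD = 929.4 mm².
δ_AB = 14700·482/(824.5·44800) = 0.1918 mm
δ_BC = 14700·283/(1362·45900) = 0.06656 mm
δ_CD = 38100·732/(929.4·2740) = 10.95 mm
δ = Σδ_i = 11.21 mm.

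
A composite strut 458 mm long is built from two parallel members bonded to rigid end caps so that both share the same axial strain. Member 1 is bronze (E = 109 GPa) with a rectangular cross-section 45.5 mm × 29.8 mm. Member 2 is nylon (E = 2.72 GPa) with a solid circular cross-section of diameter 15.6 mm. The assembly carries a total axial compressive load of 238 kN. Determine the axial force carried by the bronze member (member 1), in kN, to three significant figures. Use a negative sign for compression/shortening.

-237 kN

A_1 = 1356 mm².
A_2 = 191.1 mm².
Equal strain + equilibrium ⇒ each member carries load in proportion to AE: A₁E₁ = 147800000 N, A₂E₂ = 519900 N, ΣAE = 148300000 N.
F₁ = P·A₁E₁/ΣAE = -238000·147800000/148300000 = -237200 N.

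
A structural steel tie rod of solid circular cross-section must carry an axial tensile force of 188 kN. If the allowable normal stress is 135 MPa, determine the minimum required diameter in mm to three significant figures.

42.1 mm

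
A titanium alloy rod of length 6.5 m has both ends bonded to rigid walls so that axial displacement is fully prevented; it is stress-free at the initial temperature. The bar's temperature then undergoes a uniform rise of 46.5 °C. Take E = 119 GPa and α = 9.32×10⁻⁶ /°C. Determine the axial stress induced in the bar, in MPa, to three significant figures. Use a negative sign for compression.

Free thermal expansion αLΔT = 9.32e-6 · 6500 · 46.5 = 2.817 mm.
The walls impose strain ε = −(2.817)/6500 = -4.3338e-04; σ = Eε = 119000 · -4.3338e-04 = -51.57 MPa.

-51.6 MPa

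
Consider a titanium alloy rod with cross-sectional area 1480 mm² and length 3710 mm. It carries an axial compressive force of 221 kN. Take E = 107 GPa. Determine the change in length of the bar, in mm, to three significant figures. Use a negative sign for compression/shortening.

-5.18 mm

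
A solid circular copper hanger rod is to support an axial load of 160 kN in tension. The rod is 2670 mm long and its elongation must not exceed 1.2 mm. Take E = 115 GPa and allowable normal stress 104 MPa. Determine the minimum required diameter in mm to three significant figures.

Required area A ≥ P/σ_allow = 160000/104 = 1538 mm².
For a solid circular section, d ≥ √(4A/π) = 44.26 mm.
Elongation limit: A ≥ PL/(Eδ_allow) = 160000·2670/(115000·1.2) = 3096 mm² ⇒ d ≥ 62.78 mm.
The elongation limit governs.

62.8 mm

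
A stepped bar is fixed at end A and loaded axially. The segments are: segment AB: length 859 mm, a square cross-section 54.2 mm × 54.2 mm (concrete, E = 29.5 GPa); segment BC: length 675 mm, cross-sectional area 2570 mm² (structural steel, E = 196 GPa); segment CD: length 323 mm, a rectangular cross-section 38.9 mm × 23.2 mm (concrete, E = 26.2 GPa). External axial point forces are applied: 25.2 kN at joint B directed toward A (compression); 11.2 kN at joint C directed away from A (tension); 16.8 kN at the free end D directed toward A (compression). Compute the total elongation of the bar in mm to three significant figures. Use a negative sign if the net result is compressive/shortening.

-0.542 mm

Internal axial forces (sectioning from the free end, tension +): N_CD = -16.8 kN, N_BC = -5.6 kN, N_AB = -30.8 kN.
A_AB = 2938 mm².
A_CD = 902.5 mm².
δ_AB = -30800·859/(2938·29500) = -0.3053 mm
δ_BC = -5600·675/(2570·196000) = -0.007504 mm
δ_CD = -16800·323/(902.5·26200) = -0.2295 mm
δ = Σδ_i = -0.5423 mm.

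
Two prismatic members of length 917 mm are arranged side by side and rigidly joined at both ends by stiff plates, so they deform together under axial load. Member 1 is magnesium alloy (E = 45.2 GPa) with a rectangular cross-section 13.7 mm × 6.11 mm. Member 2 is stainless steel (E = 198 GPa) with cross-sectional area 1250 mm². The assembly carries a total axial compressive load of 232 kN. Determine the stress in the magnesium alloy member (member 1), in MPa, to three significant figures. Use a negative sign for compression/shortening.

-41.7 MPa

A_1 = 83.71 mm².
Equal strain + equilibrium ⇒ each member carries load in proportion to AE: A₁E₁ = 3784000 N, A₂E₂ = 247500000 N, ΣAE = 251300000 N.
σ₁ = P·E₁/ΣAE = -232000·45200/251300000 = -41.73 MPa.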